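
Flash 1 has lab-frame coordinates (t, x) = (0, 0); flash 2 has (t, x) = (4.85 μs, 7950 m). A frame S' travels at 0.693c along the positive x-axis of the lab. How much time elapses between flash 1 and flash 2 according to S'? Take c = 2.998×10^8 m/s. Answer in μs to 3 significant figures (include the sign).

γ = 1/√(1 − 0.693²) = 1.3871
Δt' = γ(Δt − vΔx/c²) = 1.3871 × (4.85 μs − 0.693×7950 m / (2.998×10^8 m/s))
= 1.3871 × (-13.527 μs) = -18.8 μs

Δt' ≈ -18.8 μs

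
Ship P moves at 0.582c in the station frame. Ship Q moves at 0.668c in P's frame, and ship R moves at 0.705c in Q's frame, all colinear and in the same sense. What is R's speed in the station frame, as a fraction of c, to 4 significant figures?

u ≈ 0.9820c

Compose boost 2: (0.668 + 0.582)/(1 + 0.668×0.582) = 1.250/1.38878 = 0.900073
Compose boost 3: (0.705 + 0.900073)/(1 + 0.705×0.900073) = 1.60507/1.63455 = 0.9820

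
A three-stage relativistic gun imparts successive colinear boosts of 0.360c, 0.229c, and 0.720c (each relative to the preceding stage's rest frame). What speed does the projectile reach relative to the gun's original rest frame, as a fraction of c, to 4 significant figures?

Compose boost 2: (0.229 + 0.360)/(1 + 0.229×0.360) = 0.5890/1.08244 = 0.544141
Compose boost 3: (0.720 + 0.544141)/(1 + 0.720×0.544141) = 1.26414/1.39178 = 0.9083

u ≈ 0.9083c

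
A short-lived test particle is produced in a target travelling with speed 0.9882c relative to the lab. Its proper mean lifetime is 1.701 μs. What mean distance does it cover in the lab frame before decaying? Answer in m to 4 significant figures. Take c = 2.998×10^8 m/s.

γ = 1/√(1 − 0.9882²) = 6.52873
Dilated lifetime: Δt = γτ₀ = 6.52873 × 1.701 μs = 11.1054 μs
d = vΔt = 0.9882c × 11.1054 μs = 2.96262×10^8 m/s × 1.11054×10^-5 s = 3290 m

d ≈ 3290 m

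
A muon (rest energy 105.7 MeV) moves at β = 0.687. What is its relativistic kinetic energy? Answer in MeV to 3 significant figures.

γ = 1/√(1 − 0.687²) = 1.3762
K = (γ − 1)m₀c² = (1.3762 − 1) × 105.7 MeV = 0.37616 × 105.7 MeV = 39.8 MeV

K ≈ 39.8 MeV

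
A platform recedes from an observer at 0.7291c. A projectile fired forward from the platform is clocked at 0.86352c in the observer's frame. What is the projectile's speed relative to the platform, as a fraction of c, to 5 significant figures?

Inverse velocity addition: u' = (u − v)/(1 − uv/c²)
= (0.86352 − 0.7291)/(1 − 0.86352×0.7291) = 0.13442/0.3704076 = 0.36290

u' ≈ 0.36290c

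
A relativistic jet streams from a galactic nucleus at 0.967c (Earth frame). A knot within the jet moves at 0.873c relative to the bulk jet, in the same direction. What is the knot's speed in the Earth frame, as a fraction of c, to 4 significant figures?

Relativistic velocity addition: u = (u' + v)/(1 + u'v/c²)
= (0.873 + 0.967)/(1 + 0.873×0.967) = 1.840/1.84419 = 0.9977

u ≈ 0.9977c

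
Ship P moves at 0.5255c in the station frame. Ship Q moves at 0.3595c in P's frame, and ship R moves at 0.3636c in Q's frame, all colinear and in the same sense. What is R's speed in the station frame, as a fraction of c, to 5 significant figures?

u ≈ 0.87197c

Compose boost 2: (0.3595 + 0.5255)/(1 + 0.3595×0.5255) = 0.88500/1.188917 = 0.7443748
Compose boost 3: (0.3636 + 0.7443748)/(1 + 0.3636×0.7443748) = 1.107975/1.270655 = 0.87197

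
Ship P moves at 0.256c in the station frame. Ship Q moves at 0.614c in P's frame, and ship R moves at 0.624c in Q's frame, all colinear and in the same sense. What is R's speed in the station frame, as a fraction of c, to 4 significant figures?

u ≈ 0.9365c

Compose boost 2: (0.614 + 0.256)/(1 + 0.614×0.256) = 0.8700/1.15718 = 0.751825
Compose boost 3: (0.624 + 0.751825)/(1 + 0.624×0.751825) = 1.37583/1.46914 = 0.9365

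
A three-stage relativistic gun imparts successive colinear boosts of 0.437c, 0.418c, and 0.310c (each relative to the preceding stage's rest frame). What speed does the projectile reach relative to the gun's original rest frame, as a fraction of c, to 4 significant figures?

u ≈ 0.8438c

Compose boost 2: (0.418 + 0.437)/(1 + 0.418×0.437) = 0.8550/1.18267 = 0.722943
Compose boost 3: (0.310 + 0.722943)/(1 + 0.310×0.722943) = 1.03294/1.22411 = 0.8438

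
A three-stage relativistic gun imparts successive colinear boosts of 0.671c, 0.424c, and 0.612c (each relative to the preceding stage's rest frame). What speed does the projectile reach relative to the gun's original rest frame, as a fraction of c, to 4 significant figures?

Compose boost 2: (0.424 + 0.671)/(1 + 0.424×0.671) = 1.095/1.28450 = 0.852469
Compose boost 3: (0.612 + 0.852469)/(1 + 0.612×0.852469) = 1.46447/1.52171 = 0.9624

u ≈ 0.9624c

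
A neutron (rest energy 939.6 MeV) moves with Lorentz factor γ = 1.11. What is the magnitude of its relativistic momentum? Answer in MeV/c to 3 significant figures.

p ≈ 453 MeV/c

β = √(1 − 1/γ²) = √(1 − 1/1.11²) = 0.43402
p = γβm₀c = 1.11 × 0.43402 × 939.6 MeV/c = 453 MeV/c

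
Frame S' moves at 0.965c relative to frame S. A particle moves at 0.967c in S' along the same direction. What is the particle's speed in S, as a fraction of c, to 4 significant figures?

Relativistic velocity addition: u = (u' + v)/(1 + u'v/c²)
= (0.967 + 0.965)/(1 + 0.967×0.965) = 1.932/1.93315 = 0.9994

u ≈ 0.9994c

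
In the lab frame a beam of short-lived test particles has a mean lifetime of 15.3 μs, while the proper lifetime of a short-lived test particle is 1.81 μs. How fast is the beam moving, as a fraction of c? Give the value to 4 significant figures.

β ≈ 0.9930

γ = Δt/τ₀ = 15.3/1.81 = 8.45304
β = √(1 − 1/γ²) = √(1 − 1/8.45304²) = 0.9930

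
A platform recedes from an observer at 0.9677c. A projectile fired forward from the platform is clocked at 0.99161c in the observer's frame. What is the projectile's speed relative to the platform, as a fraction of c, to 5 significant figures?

u' ≈ 0.59155c

Inverse velocity addition: u' = (u − v)/(1 − uv/c²)
= (0.99161 − 0.9677)/(1 − 0.99161×0.9677) = 0.023910/0.04041900 = 0.59155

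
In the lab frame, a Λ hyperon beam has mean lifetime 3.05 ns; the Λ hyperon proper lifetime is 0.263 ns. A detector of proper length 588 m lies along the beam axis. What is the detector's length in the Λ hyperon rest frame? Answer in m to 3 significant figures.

Time dilation ⇒ γ = Δt/τ₀ = 3.05/0.263 = 11.597
Length contraction: L = L₀/γ = 588/11.597 = 50.7 m

L ≈ 50.7 m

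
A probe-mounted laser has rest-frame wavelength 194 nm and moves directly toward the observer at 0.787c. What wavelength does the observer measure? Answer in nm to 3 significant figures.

Relativistic Doppler: λ_obs = λ_src √((1−β)/(1+β))
= 194 × √(0.21300/1.7870) = 194 × 0.34525 = 67.0 nm

λ_obs ≈ 67.0 nm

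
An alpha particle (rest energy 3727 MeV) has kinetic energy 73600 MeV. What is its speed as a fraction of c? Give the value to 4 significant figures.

β ≈ 0.9988

γ = 1 + K/(m₀c²) = 1 + 73600/3727 = 20.7478
β = √(1 − 1/γ²) = 0.9988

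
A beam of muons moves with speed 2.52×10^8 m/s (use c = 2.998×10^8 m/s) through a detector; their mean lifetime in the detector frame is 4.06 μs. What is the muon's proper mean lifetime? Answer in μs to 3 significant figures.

β = v/c = 2.52×10^8 / 2.998×10^8 = 0.84056
γ = 1/√(1 − 0.84056²) = 1.8460
Proper time: τ₀ = Δt/γ = 4.06/1.8460 = 2.20 μs

τ₀ ≈ 2.20 μs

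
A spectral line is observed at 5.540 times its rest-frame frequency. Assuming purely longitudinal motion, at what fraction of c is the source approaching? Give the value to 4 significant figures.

f_obs/f_src = √((1+β)/(1−β)) = 5.540  ⇒  (1+β)/(1−β) = 30.6916
β = |1 − D²|/(1 + D²) = |1 − 30.6916|/(1 + 30.6916) = 0.9369

β ≈ 0.9369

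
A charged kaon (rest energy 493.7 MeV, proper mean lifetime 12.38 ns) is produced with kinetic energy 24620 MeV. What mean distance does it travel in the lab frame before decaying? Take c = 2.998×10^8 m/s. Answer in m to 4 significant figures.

d ≈ 188.8 m

γ = 1 + K/(m₀c²) = 1 + 24620/493.7 = 50.8683
β = √(1 − 1/γ²) = 0.999807
Dilated lifetime: γτ₀ = 50.8683 × 12.38 ns = 629.750 ns
d = βc·γτ₀ = 0.999807 × (2.998×10^8 m/s) × 6.29750×10^-7 s = 188.8 m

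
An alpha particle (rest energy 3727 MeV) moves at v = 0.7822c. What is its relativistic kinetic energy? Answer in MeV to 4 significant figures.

K ≈ 2255 MeV

γ = 1/√(1 − 0.7822²) = 1.60507
K = (γ − 1)m₀c² = (1.60507 − 1) × 3727 MeV = 0.605066 × 3727 MeV = 2255 MeV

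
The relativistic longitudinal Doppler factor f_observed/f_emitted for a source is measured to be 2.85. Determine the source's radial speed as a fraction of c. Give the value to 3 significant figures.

β ≈ 0.781

f_obs/f_src = √((1+β)/(1−β)) = 2.85  ⇒  (1+β)/(1−β) = 8.1225
β = |1 − D²|/(1 + D²) = |1 − 8.1225|/(1 + 8.1225) = 0.781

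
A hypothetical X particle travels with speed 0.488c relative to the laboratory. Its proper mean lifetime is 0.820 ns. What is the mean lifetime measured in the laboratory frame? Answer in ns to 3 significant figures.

Δt ≈ 0.939 ns

γ = 1/√(1 − 0.488²) = 1.1457
Time dilation: Δt = γτ₀ = 1.1457 × 0.820 ns = 0.939 ns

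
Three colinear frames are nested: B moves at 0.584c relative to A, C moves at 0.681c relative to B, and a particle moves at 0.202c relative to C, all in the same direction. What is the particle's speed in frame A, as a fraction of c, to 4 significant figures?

u ≈ 0.9359c

Compose boost 2: (0.681 + 0.584)/(1 + 0.681×0.584) = 1.265/1.39770 = 0.905056
Compose boost 3: (0.202 + 0.905056)/(1 + 0.202×0.905056) = 1.10706/1.18282 = 0.9359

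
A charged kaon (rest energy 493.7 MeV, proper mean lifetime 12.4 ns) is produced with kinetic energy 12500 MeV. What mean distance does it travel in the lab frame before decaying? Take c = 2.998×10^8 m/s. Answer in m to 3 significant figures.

γ = 1 + K/(m₀c²) = 1 + 12500/493.7 = 26.319
β = √(1 − 1/γ²) = 0.99928
Dilated lifetime: γτ₀ = 26.319 × 12.4 ns = 326.36 ns
d = βc·γτ₀ = 0.99928 × (2.998×10^8 m/s) × 3.2636×10^-7 s = 97.8 m

d ≈ 97.8 m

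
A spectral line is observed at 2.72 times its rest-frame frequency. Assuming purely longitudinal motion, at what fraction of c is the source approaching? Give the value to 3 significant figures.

f_obs/f_src = √((1+β)/(1−β)) = 2.72  ⇒  (1+β)/(1−β) = 7.3984
β = |1 − D²|/(1 + D²) = |1 − 7.3984|/(1 + 7.3984) = 0.762

β ≈ 0.762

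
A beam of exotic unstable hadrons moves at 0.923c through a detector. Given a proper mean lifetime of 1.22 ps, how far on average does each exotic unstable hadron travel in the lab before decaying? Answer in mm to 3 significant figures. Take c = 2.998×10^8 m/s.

γ = 1/√(1 − 0.923²) = 2.5988
Dilated lifetime: Δt = γτ₀ = 2.5988 × 1.22 ps = 3.1705 ps
d = vΔt = 0.923c × 3.1705 ps = 2.7672×10^8 m/s × 3.1705×10^-12 s = 0.877 mm

d ≈ 0.877 mm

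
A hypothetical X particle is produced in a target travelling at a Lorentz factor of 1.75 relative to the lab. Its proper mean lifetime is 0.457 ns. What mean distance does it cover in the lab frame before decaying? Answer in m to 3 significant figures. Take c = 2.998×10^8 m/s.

β = √(1 − 1/γ²) = √(1 − 1/1.75²) = 0.82065
Dilated lifetime: Δt = γτ₀ = 1.75 × 0.457 ns = 0.79975 ns
d = vΔt = 0.82065c × 0.79975 ns = 2.4603×10^8 m/s × 7.9975×10^-10 s = 0.197 m

d ≈ 0.197 m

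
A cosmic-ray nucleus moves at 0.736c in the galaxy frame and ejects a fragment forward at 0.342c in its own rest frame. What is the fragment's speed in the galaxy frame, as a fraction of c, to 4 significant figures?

u ≈ 0.8612c

Compose boost 2: (0.342 + 0.736)/(1 + 0.342×0.736) = 1.078/1.25171 = 0.8612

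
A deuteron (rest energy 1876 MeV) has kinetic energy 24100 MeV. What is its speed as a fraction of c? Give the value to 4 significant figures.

β ≈ 0.9974

γ = 1 + K/(m₀c²) = 1 + 24100/1876 = 13.8465
β = √(1 − 1/γ²) = 0.9974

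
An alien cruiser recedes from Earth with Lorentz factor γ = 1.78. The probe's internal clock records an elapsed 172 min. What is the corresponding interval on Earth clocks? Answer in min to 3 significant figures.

Δt ≈ 306 min

γ = 1.78 (given)
Time dilation: Δt = γτ₀ = 1.78 × 172 min = 306 min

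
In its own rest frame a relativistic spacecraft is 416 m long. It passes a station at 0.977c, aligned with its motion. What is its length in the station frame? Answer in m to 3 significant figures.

γ = 1/√(1 − 0.977²) = 4.6896
Length contraction: L = L₀/γ = 416/4.6896 = 88.7 m

L ≈ 88.7 m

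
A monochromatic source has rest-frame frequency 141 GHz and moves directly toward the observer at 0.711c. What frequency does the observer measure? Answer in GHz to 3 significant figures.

f_obs ≈ 343 GHz

Relativistic Doppler: f_obs = f_src √((1+β)/(1−β))
= 141 × √(1.7110/0.28900) = 141 × 2.4332 = 343 GHz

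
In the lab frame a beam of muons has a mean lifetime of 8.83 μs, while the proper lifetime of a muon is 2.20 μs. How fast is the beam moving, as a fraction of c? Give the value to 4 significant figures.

β ≈ 0.9685

γ = Δt/τ₀ = 8.83/2.20 = 4.01364
β = √(1 − 1/γ²) = √(1 − 1/4.01364²) = 0.9685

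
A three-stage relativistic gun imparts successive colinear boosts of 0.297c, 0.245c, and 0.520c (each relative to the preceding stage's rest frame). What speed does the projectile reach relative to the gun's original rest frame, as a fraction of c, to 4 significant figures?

u ≈ 0.8119c

Compose boost 2: (0.245 + 0.297)/(1 + 0.245×0.297) = 0.5420/1.07276 = 0.505236
Compose boost 3: (0.520 + 0.505236)/(1 + 0.520×0.505236) = 1.02524/1.26272 = 0.8119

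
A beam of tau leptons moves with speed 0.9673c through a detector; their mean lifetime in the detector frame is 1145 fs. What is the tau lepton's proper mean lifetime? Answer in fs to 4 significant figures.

γ = 1/√(1 − 0.9673²) = 3.94267
Proper time: τ₀ = Δt/γ = 1145/3.94267 = 290.4 fs

τ₀ ≈ 290.4 fs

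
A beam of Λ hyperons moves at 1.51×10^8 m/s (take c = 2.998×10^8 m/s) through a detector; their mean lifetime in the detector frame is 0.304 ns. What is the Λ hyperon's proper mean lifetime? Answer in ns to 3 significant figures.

β = v/c = 1.51×10^8 / 2.998×10^8 = 0.50367
γ = 1/√(1 − 0.50367²) = 1.1575
Proper time: τ₀ = Δt/γ = 0.304/1.1575 = 0.263 ns

τ₀ ≈ 0.263 ns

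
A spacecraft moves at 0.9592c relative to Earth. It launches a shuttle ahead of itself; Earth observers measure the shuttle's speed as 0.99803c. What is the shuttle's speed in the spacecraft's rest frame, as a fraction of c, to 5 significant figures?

u' ≈ 0.90959c

Inverse velocity addition: u' = (u − v)/(1 − uv/c²)
= (0.99803 − 0.9592)/(1 − 0.99803×0.9592) = 0.038830/0.04268962 = 0.90959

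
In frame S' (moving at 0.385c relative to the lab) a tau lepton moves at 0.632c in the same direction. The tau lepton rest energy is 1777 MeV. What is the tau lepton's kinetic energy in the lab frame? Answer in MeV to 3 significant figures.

K ≈ 1310 MeV

u_lab = (0.632 + 0.385)/(1 + 0.632×0.385) = 0.817971
γ = 1/√(1 − 0.817971²) = 1.7383
K = (γ − 1)m₀c² = (1.7383 − 1) × 1777 = 0.73835 × 1777 = 1310 MeV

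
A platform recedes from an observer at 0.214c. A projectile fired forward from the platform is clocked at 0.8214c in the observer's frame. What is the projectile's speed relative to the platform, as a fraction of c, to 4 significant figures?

Inverse velocity addition: u' = (u − v)/(1 − uv/c²)
= (0.8214 − 0.214)/(1 − 0.8214×0.214) = 0.6074/0.824220 = 0.7369

u' ≈ 0.7369c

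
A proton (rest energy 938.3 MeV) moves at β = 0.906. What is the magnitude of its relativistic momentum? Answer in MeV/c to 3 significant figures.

p ≈ 2010 MeV/c

γ = 1/√(1 − 0.906²) = 2.3625
p = γβm₀c = 2.3625 × 0.906 × 938.3 MeV/c = 2010 MeV/c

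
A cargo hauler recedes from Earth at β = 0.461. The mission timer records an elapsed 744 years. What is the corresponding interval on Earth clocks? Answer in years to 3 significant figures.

γ = 1/√(1 − 0.461²) = 1.1269
Time dilation: Δt = γτ₀ = 1.1269 × 744 years = 838 years

Δt ≈ 838 years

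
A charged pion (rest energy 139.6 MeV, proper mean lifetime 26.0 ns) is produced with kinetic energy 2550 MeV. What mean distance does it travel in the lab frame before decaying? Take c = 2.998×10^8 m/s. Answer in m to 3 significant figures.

d ≈ 150 m

γ = 1 + K/(m₀c²) = 1 + 2550/139.6 = 19.266
β = √(1 − 1/γ²) = 0.99865
Dilated lifetime: γτ₀ = 19.266 × 26.0 ns = 500.93 ns
d = βc·γτ₀ = 0.99865 × (2.998×10^8 m/s) × 5.0093×10^-7 s = 150 m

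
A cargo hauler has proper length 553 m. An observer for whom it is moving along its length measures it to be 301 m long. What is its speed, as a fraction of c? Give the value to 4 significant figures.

β ≈ 0.8389

γ = L₀/L = 553/301 = 1.83721
β = √(1 − 1/γ²) = 0.8389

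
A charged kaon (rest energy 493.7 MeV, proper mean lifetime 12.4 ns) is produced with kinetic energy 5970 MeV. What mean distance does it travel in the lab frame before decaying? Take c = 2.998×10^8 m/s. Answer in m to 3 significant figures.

d ≈ 48.5 m

γ = 1 + K/(m₀c²) = 1 + 5970/493.7 = 13.092
β = √(1 − 1/γ²) = 0.99708
Dilated lifetime: γτ₀ = 13.092 × 12.4 ns = 162.35 ns
d = βc·γτ₀ = 0.99708 × (2.998×10^8 m/s) × 1.6235×10^-7 s = 48.5 m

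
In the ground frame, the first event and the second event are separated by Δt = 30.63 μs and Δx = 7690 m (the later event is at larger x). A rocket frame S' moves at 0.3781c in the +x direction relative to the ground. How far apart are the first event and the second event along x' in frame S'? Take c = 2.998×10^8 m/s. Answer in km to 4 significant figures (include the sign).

γ = 1/√(1 − 0.3781²) = 1.08019
Δx' = γ(Δx − vΔt) = 1.08019 × (7690 m − 0.3781×(2.998×10^8 m/s)×30.63×10^-6 s)
= 1.08019 × (4217.96 m) = 4.556 km

Δx' ≈ 4.556 km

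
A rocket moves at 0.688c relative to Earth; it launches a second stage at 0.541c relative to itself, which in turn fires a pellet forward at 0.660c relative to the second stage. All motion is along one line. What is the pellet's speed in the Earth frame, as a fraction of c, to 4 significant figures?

u ≈ 0.9777c

Compose boost 2: (0.541 + 0.688)/(1 + 0.541×0.688) = 1.229/1.37221 = 0.895637
Compose boost 3: (0.660 + 0.895637)/(1 + 0.660×0.895637) = 1.55564/1.59112 = 0.9777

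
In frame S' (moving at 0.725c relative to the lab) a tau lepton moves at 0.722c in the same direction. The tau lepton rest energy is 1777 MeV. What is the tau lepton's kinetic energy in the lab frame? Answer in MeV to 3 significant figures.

u_lab = (0.722 + 0.725)/(1 + 0.722×0.725) = 0.949818
γ = 1/√(1 − 0.949818²) = 3.1969
K = (γ − 1)m₀c² = (3.1969 − 1) × 1777 = 2.1969 × 1777 = 3900 MeV

K ≈ 3900 MeV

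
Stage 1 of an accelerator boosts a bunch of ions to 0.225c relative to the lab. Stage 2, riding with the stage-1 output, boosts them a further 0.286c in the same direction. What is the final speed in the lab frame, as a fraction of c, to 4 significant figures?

u ≈ 0.4801c

Compose boost 2: (0.286 + 0.225)/(1 + 0.286×0.225) = 0.5110/1.06435 = 0.4801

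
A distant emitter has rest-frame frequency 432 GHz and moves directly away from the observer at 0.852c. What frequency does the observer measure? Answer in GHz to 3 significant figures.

f_obs ≈ 122 GHz

Relativistic Doppler: f_obs = f_src √((1−β)/(1+β))
= 432 × √(0.14800/1.8520) = 432 × 0.28269 = 122 GHz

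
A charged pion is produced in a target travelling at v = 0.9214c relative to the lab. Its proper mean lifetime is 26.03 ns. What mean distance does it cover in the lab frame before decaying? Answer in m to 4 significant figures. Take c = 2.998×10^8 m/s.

d ≈ 18.50 m

γ = 1/√(1 − 0.9214²) = 2.57324
Dilated lifetime: Δt = γτ₀ = 2.57324 × 26.03 ns = 66.9814 ns
d = vΔt = 0.9214c × 66.9814 ns = 2.76236×10^8 m/s × 6.69814×10^-8 s = 18.50 m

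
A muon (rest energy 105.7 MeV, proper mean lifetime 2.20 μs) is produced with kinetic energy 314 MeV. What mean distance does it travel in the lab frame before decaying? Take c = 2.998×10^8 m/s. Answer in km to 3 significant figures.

d ≈ 2.53 km

γ = 1 + K/(m₀c²) = 1 + 314/105.7 = 3.9707
β = √(1 − 1/γ²) = 0.96777
Dilated lifetime: γτ₀ = 3.9707 × 2.20 μs = 8.7355 μs
d = βc·γτ₀ = 0.96777 × (2.998×10^8 m/s) × 8.7355×10^-6 s = 2.53 km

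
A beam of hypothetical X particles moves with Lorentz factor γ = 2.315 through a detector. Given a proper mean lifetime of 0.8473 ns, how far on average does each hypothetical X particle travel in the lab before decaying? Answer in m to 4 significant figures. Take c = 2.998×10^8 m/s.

d ≈ 0.5304 m

β = √(1 − 1/γ²) = √(1 − 1/2.315²) = 0.901890
Dilated lifetime: Δt = γτ₀ = 2.315 × 0.8473 ns = 1.96150 ns
d = vΔt = 0.901890c × 1.96150 ns = 2.70387×10^8 m/s × 1.96150×10^-9 s = 0.5304 m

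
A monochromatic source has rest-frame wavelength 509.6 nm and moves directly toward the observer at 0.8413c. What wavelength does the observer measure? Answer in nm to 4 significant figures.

λ_obs ≈ 149.6 nm

Relativistic Doppler: λ_obs = λ_src √((1−β)/(1+β))
= 509.6 × √(0.158700/1.84130) = 509.6 × 0.293580 = 149.6 nm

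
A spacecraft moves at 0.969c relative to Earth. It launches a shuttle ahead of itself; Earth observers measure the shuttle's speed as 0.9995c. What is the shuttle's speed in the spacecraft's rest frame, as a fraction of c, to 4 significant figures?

u' ≈ 0.9687c

Inverse velocity addition: u' = (u − v)/(1 − uv/c²)
= (0.9995 − 0.969)/(1 − 0.9995×0.969) = 0.03050/0.0314845 = 0.9687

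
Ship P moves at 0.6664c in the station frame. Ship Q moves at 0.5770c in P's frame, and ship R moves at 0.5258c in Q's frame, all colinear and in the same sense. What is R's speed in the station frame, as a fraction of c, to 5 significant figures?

Compose boost 2: (0.5770 + 0.6664)/(1 + 0.5770×0.6664) = 1.2434/1.384513 = 0.8980776
Compose boost 3: (0.5258 + 0.8980776)/(1 + 0.5258×0.8980776) = 1.423878/1.472209 = 0.96717

u ≈ 0.96717c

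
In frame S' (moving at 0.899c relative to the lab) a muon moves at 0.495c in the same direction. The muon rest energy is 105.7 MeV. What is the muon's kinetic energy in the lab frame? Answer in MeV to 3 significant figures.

K ≈ 296 MeV

u_lab = (0.495 + 0.899)/(1 + 0.495×0.899) = 0.964703
γ = 1/√(1 − 0.964703²) = 3.7973
K = (γ − 1)m₀c² = (3.7973 − 1) × 105.7 = 2.7973 × 105.7 = 296 MeV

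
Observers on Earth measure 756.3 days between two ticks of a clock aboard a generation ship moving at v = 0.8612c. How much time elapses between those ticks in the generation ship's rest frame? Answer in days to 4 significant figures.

τ₀ ≈ 384.4 days

γ = 1/√(1 − 0.8612²) = 1.96747
Proper time: τ₀ = Δt/γ = 756.3/1.96747 = 384.4 days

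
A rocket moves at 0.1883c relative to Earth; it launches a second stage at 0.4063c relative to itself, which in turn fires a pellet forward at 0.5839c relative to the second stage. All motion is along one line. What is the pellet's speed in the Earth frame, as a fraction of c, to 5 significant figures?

Compose boost 2: (0.4063 + 0.1883)/(1 + 0.4063×0.1883) = 0.59460/1.076506 = 0.5523423
Compose boost 3: (0.5839 + 0.5523423)/(1 + 0.5839×0.5523423) = 1.136242/1.322513 = 0.85915

u ≈ 0.85915c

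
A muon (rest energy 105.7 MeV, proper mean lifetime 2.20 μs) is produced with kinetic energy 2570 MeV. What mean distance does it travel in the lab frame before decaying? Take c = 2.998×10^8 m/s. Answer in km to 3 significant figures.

d ≈ 16.7 km

γ = 1 + K/(m₀c²) = 1 + 2570/105.7 = 25.314
β = √(1 − 1/γ²) = 0.99922
Dilated lifetime: γτ₀ = 25.314 × 2.20 μs = 55.691 μs
d = βc·γτ₀ = 0.99922 × (2.998×10^8 m/s) × 5.5691×10^-5 s = 16.7 km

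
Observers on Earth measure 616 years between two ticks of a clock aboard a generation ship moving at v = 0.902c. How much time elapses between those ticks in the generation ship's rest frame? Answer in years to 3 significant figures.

γ = 1/√(1 − 0.902²) = 2.3162
Proper time: τ₀ = Δt/γ = 616/2.3162 = 266 years

τ₀ ≈ 266 years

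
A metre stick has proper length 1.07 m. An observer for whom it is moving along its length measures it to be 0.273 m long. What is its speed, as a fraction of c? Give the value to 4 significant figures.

β ≈ 0.9669

γ = L₀/L = 1.07/0.273 = 3.91941
β = √(1 − 1/γ²) = 0.9669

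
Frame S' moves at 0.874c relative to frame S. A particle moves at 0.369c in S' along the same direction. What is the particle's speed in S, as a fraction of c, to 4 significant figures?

Relativistic velocity addition: u = (u' + v)/(1 + u'v/c²)
= (0.369 + 0.874)/(1 + 0.369×0.874) = 1.243/1.32251 = 0.9399

u ≈ 0.9399c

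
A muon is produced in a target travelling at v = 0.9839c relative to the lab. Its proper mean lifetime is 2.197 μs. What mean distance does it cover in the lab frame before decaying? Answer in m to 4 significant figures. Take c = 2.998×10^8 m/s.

d ≈ 3626 m

γ = 1/√(1 − 0.9839²) = 5.59535
Dilated lifetime: Δt = γτ₀ = 5.59535 × 2.197 μs = 12.2930 μs
d = vΔt = 0.9839c × 12.2930 μs = 2.94973×10^8 m/s × 1.22930×10^-5 s = 3626 m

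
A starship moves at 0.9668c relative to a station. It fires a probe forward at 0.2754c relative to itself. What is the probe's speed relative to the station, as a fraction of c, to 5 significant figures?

u ≈ 0.98100c

Relativistic velocity addition: u = (u' + v)/(1 + u'v/c²)
= (0.2754 + 0.9668)/(1 + 0.2754×0.9668) = 1.2422/1.266257 = 0.98100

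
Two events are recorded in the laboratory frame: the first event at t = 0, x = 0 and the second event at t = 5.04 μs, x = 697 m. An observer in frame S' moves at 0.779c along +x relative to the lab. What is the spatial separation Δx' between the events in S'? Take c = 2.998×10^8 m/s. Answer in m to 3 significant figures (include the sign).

γ = 1/√(1 − 0.779²) = 1.5948
Δx' = γ(Δx − vΔt) = 1.5948 × (697 m − 0.779×(2.998×10^8 m/s)×5.04×10^-6 s)
= 1.5948 × (-480.06 m) = -766 m

Δx' ≈ -766 m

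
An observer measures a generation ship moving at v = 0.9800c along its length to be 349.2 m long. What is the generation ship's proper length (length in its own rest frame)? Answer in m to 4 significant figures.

γ = 1/√(1 − 0.9800²) = 5.02519
L₀ = γL = 5.02519 × 349.2 = 1755 m

L₀ ≈ 1755 m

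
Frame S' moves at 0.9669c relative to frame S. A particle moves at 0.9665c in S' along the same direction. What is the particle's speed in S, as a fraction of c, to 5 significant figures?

u ≈ 0.99943c

Relativistic velocity addition: u = (u' + v)/(1 + u'v/c²)
= (0.9665 + 0.9669)/(1 + 0.9665×0.9669) = 1.9334/1.934509 = 0.99943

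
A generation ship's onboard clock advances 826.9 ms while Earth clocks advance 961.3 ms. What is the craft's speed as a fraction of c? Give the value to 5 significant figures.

β ≈ 0.50997

γ = Δt/τ₀ = 961.3/826.9 = 1.162535
β = √(1 − 1/γ²) = √(1 − 1/1.162535²) = 0.50997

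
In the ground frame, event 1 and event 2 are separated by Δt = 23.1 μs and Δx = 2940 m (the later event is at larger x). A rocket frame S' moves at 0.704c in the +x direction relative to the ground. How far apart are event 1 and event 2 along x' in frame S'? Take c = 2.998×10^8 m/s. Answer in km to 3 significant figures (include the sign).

γ = 1/√(1 − 0.704²) = 1.4081
Δx' = γ(Δx − vΔt) = 1.4081 × (2940 m − 0.704×(2.998×10^8 m/s)×23.1×10^-6 s)
= 1.4081 × (-1935.5 m) = -2.73 km

Δx' ≈ -2.73 km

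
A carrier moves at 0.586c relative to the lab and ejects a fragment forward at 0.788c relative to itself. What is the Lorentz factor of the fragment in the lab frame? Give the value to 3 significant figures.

γ ≈ 2.93

u_lab = (0.788 + 0.586)/(1 + 0.788×0.586) = 1.374/1.46177 = 0.939958
γ = 1/√(1 − 0.939958²) = 2.93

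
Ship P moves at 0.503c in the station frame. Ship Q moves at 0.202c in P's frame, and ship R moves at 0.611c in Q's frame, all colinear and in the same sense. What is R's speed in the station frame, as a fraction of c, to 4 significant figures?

Compose boost 2: (0.202 + 0.503)/(1 + 0.202×0.503) = 0.7050/1.10161 = 0.639975
Compose boost 3: (0.611 + 0.639975)/(1 + 0.611×0.639975) = 1.25097/1.39102 = 0.8993

u ≈ 0.8993c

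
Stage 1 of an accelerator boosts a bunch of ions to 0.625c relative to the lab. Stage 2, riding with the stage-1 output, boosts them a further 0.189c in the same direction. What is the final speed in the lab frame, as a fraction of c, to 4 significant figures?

Compose boost 2: (0.189 + 0.625)/(1 + 0.189×0.625) = 0.8140/1.11813 = 0.7280

u ≈ 0.7280c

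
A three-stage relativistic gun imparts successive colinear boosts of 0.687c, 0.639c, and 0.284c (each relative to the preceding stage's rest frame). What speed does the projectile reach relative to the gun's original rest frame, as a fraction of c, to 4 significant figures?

Compose boost 2: (0.639 + 0.687)/(1 + 0.639×0.687) = 1.326/1.43899 = 0.921478
Compose boost 3: (0.284 + 0.921478)/(1 + 0.284×0.921478) = 1.20548/1.26170 = 0.9554

u ≈ 0.9554c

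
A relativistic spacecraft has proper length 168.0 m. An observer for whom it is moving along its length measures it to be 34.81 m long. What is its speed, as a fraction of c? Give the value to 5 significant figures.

γ = L₀/L = 168.0/34.81 = 4.826199
β = √(1 − 1/γ²) = 0.97830

β ≈ 0.97830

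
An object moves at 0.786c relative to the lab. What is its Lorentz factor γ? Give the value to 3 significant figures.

γ = 1/√(1 − β²) = 1/√(1 − 0.786²) = 1/√(0.38220) = 1.62

γ ≈ 1.62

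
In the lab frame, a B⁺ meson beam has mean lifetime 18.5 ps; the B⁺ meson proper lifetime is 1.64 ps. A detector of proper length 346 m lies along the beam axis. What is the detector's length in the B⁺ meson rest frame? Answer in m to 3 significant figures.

L ≈ 30.7 m

Time dilation ⇒ γ = Δt/τ₀ = 18.5/1.64 = 11.280
Length contraction: L = L₀/γ = 346/11.280 = 30.7 m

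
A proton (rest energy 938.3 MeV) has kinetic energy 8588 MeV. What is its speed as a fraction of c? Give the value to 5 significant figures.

β ≈ 0.99514

γ = 1 + K/(m₀c²) = 1 + 8588/938.3 = 10.15272
β = √(1 − 1/γ²) = 0.99514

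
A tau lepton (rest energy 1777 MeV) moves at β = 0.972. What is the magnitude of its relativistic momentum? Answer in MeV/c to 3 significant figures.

p ≈ 7350 MeV/c

γ = 1/√(1 − 0.972²) = 4.2557
p = γβm₀c = 4.2557 × 0.972 × 1777 MeV/c = 7350 MeV/c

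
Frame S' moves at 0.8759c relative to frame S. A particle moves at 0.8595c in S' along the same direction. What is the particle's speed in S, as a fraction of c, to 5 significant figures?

Relativistic velocity addition: u = (u' + v)/(1 + u'v/c²)
= (0.8595 + 0.8759)/(1 + 0.8595×0.8759) = 1.7354/1.752836 = 0.99005

u ≈ 0.99005c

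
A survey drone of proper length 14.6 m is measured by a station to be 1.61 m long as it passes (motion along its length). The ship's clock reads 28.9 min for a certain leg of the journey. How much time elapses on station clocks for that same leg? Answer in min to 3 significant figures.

Length contraction ⇒ γ = L₀/L = 14.6/1.61 = 9.0683
Time dilation: Δt = γτ₀ = 9.0683 × 28.9 min = 262 min

Δt ≈ 262 min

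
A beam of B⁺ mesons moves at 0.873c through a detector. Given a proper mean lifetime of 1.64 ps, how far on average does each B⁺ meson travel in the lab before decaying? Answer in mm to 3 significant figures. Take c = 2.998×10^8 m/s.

d ≈ 0.880 mm

γ = 1/√(1 − 0.873²) = 2.0504
Dilated lifetime: Δt = γτ₀ = 2.0504 × 1.64 ps = 3.3626 ps
d = vΔt = 0.873c × 3.3626 ps = 2.6173×10^8 m/s × 3.3626×10^-12 s = 0.880 mm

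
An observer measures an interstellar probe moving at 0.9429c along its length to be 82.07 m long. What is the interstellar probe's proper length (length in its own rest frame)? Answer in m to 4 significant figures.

γ = 1/√(1 − 0.9429²) = 3.00232
L₀ = γL = 3.00232 × 82.07 = 246.4 m

L₀ ≈ 246.4 m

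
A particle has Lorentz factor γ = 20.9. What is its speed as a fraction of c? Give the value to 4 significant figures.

β ≈ 0.9989

β = √(1 − 1/γ²) = √(1 − 1/20.9²) = √(0.997711) = 0.9989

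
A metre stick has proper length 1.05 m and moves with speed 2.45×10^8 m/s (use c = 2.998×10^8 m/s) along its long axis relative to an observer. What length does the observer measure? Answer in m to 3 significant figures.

β = v/c = 2.45×10^8 / 2.998×10^8 = 0.81721
γ = 1/√(1 − 0.81721²) = 1.7351
Length contraction: L = L₀/γ = 1.05/1.7351 = 0.605 m

L ≈ 0.605 m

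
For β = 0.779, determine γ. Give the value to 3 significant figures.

γ = 1/√(1 − β²) = 1/√(1 − 0.779²) = 1/√(0.39316) = 1.59

γ ≈ 1.59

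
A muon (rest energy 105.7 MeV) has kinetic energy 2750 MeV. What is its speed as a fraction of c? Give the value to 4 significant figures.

γ = 1 + K/(m₀c²) = 1 + 2750/105.7 = 27.0170
β = √(1 − 1/γ²) = 0.9993

β ≈ 0.9993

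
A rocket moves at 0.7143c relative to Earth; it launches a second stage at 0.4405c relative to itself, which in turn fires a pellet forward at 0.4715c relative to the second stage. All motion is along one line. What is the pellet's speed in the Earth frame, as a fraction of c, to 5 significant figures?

u ≈ 0.95456c

Compose boost 2: (0.4405 + 0.7143)/(1 + 0.4405×0.7143) = 1.1548/1.314649 = 0.8784093
Compose boost 3: (0.4715 + 0.8784093)/(1 + 0.4715×0.8784093) = 1.349909/1.414170 = 0.95456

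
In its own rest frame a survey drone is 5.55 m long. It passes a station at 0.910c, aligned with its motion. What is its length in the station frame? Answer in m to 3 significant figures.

L ≈ 2.30 m

γ = 1/√(1 − 0.910²) = 2.4119
Length contraction: L = L₀/γ = 5.55/2.4119 = 2.30 m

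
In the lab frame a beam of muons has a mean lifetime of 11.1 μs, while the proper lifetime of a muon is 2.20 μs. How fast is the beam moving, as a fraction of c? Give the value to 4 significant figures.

γ = Δt/τ₀ = 11.1/2.20 = 5.04545
β = √(1 − 1/γ²) = √(1 − 1/5.04545²) = 0.9802

β ≈ 0.9802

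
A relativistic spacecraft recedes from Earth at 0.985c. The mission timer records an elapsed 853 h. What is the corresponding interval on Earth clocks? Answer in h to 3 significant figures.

Δt ≈ 4940 h

γ = 1/√(1 − 0.985²) = 5.7953
Time dilation: Δt = γτ₀ = 5.7953 × 853 h = 4940 h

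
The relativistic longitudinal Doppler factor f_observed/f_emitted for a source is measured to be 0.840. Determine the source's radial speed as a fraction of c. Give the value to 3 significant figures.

β ≈ 0.173

f_obs/f_src = √((1−β)/(1+β)) = 0.840  ⇒  (1−β)/(1+β) = 0.70560
β = |1 − D²|/(1 + D²) = |1 − 0.70560|/(1 + 0.70560) = 0.173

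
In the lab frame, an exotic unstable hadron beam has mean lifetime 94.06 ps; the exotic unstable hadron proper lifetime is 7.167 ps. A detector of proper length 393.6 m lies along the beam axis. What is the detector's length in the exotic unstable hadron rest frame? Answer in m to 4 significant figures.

L ≈ 29.99 m

Time dilation ⇒ γ = Δt/τ₀ = 94.06/7.167 = 13.1240
Length contraction: L = L₀/γ = 393.6/13.1240 = 29.99 m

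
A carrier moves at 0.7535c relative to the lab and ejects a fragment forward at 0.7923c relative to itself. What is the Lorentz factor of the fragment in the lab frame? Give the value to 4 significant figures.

γ ≈ 3.981

u_lab = (0.7923 + 0.7535)/(1 + 0.7923×0.7535) = 1.5458/1.596998 = 0.9679411
γ = 1/√(1 − 0.9679411²) = 3.981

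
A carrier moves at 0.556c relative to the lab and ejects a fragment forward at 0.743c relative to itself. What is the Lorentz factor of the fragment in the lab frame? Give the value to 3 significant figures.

γ ≈ 2.54

u_lab = (0.743 + 0.556)/(1 + 0.743×0.556) = 1.299/1.41311 = 0.919250
γ = 1/√(1 − 0.919250²) = 2.54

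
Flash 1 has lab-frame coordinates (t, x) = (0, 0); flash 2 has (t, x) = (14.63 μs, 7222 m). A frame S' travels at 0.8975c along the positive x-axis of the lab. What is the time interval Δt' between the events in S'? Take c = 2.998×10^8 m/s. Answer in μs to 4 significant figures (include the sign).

γ = 1/√(1 − 0.8975²) = 2.26750
Δt' = γ(Δt − vΔx/c²) = 2.26750 × (14.63 μs − 0.8975×7222 m / (2.998×10^8 m/s))
= 2.26750 × (-6.99023 μs) = -15.85 μs

Δt' ≈ -15.85 μs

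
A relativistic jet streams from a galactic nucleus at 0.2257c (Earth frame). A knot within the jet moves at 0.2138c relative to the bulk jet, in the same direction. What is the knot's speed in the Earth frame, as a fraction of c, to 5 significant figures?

u ≈ 0.41927c

Relativistic velocity addition: u = (u' + v)/(1 + u'v/c²)
= (0.2138 + 0.2257)/(1 + 0.2138×0.2257) = 0.43950/1.048255 = 0.41927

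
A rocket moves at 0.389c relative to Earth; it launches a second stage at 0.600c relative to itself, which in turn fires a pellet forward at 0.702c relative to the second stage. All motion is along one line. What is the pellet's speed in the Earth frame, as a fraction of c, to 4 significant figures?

Compose boost 2: (0.600 + 0.389)/(1 + 0.600×0.389) = 0.9890/1.23340 = 0.801849
Compose boost 3: (0.702 + 0.801849)/(1 + 0.702×0.801849) = 1.50385/1.56290 = 0.9622

u ≈ 0.9622c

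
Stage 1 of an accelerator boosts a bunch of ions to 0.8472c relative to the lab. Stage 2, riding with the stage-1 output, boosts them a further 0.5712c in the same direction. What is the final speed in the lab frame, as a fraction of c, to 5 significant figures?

u ≈ 0.95585c

Compose boost 2: (0.5712 + 0.8472)/(1 + 0.5712×0.8472) = 1.4184/1.483921 = 0.95585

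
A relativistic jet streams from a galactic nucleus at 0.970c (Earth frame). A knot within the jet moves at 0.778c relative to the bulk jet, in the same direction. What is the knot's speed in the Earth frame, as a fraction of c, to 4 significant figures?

u ≈ 0.9962c

Relativistic velocity addition: u = (u' + v)/(1 + u'v/c²)
= (0.778 + 0.970)/(1 + 0.778×0.970) = 1.748/1.75466 = 0.9962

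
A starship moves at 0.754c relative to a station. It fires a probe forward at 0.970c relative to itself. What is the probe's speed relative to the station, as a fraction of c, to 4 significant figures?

Relativistic velocity addition: u = (u' + v)/(1 + u'v/c²)
= (0.970 + 0.754)/(1 + 0.970×0.754) = 1.724/1.73138 = 0.9957

u ≈ 0.9957c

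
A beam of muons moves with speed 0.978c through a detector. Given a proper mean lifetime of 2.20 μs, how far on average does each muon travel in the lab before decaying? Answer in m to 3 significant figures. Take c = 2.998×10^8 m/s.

γ = 1/√(1 − 0.978²) = 4.7938
Dilated lifetime: Δt = γτ₀ = 4.7938 × 2.20 μs = 10.546 μs
d = vΔt = 0.978c × 10.546 μs = 2.9320×10^8 m/s × 1.0546×10^-5 s = 3090 m

d ≈ 3090 m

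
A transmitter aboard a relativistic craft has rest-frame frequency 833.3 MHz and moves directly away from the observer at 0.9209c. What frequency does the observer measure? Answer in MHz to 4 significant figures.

f_obs ≈ 169.1 MHz

Relativistic Doppler: f_obs = f_src √((1−β)/(1+β))
= 833.3 × √(0.0791000/1.92090) = 833.3 × 0.202925 = 169.1 MHz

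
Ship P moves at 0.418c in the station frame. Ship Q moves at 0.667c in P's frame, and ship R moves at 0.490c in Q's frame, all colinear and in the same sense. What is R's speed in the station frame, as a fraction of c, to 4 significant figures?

Compose boost 2: (0.667 + 0.418)/(1 + 0.667×0.418) = 1.085/1.27881 = 0.848448
Compose boost 3: (0.490 + 0.848448)/(1 + 0.490×0.848448) = 1.33845/1.41574 = 0.9454

u ≈ 0.9454c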